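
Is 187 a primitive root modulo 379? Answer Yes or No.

φ(379) = 379 − 1 = 378 = 2 · 3^3 · 7.
187 is a primitive root mod 379 iff 187^(φ(379)/q) ≢ 1 for every prime q | φ(379), i.e. q ∈ {2, 3, 7}.
187^189 ≡ 1 (mod 379)  [q = 2: ≡ 1 ✗]
187^126 ≡ 51 (mod 379)  [q = 3: ≢ 1 ✓]
187^54 ≡ 138 (mod 379)  [q = 7: ≢ 1 ✓]
Since 187^189 ≡ 1, the order of 187 divides 189 < 378, so 187 is not a primitive root.

No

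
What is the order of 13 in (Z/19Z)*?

18

Since 13 ∈ (Z/19Z)^×, its order divides φ(19) = 19 − 1 = 18 = 2 · 3^2.
Divisors of 18: 1, 2, 3, 6, 9, 18.
Evaluate successive powers at the divisors of 18:
13^1 ≡ 13
13^2 ≡ 17
13^3 ≡ 12
13^6 ≡ 11
13^9 ≡ 18
13^18 ≡ 1
So ord_19(13) = 18.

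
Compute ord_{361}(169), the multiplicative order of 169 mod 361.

The order of 169 must divide φ(361) = φ(19^2) = 19·(19−1) = 342 = 2 · 3^2 · 19.
Divisors of 342: 1, 2, 3, 6, 9, 18, 19, 38, 57, 114, 171, 342.
Test each divisor d:
169^1 ≡ 169 (mod 361)
169^2 ≡ 42 (mod 361)
169^3 ≡ 239 (mod 361)
169^6 ≡ 83 (mod 361)
169^9 ≡ 343 (mod 361)
169^18 ≡ 324 (mod 361)
169^19 ≡ 245 (mod 361)
169^38 ≡ 99 (mod 361)
169^57 ≡ 68 (mod 361)
169^114 ≡ 292 (mod 361)
169^171 ≡ 1 (mod 361) ✓
Hence ord(169) = 171.

171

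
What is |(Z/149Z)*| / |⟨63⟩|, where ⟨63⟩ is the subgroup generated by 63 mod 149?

4

The order of 63 must divide φ(149) = 149 − 1 = 148 = 2^2 · 37.
Divisors of 148: 1, 2, 4, 37, 74, 148.
Check 63^d mod 149 for each divisor in increasing order:
63^1 ≡ 63 (mod 149)
63^2 ≡ 95 (mod 149)
63^4 ≡ 85 (mod 149)
63^37 ≡ 1 (mod 149) ✓
Thus |⟨63⟩| = ord(63) = 37.
The index is φ(149) / ord(63) = 148 / 37 = 4.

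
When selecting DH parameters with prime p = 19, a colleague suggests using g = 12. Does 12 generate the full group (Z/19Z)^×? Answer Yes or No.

φ(19) = 19 − 1 = 18 = 2 · 3^2.
An element g generates (Z/19Z)^× iff g^(18/q) ≢ 1 (mod 19) for each prime q ∈ {2, 3}.
12^9 ≡ 18 (mod 19)  [q = 2: ≢ 1 ✓]
12^6 ≡ 1 (mod 19)  [q = 3: ≡ 1 ✗]
12^6 ≡ 1 shows ord(12) | 6, strictly less than φ(19); not a primitive root.

No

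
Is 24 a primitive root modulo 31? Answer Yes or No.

Yes

φ(31) = 31 − 1 = 30 = 2 · 3 · 5.
It suffices to check that the order of 24 is not a proper divisor of 30: compute 24^(30/q) for q ∈ {2, 3, 5}.
24^15 ≡ 30 (mod 31)  [q = 2: ≢ 1 ✓]
24^10 ≡ 25 (mod 31)  [q = 3: ≢ 1 ✓]
24^6 ≡ 4 (mod 31)  [q = 5: ≢ 1 ✓]
None equal 1, so ord_31(24) = 30: 24 is a primitive root.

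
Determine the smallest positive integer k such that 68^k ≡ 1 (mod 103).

51

Since 68 ∈ (Z/103Z)^×, its order divides φ(103) = 103 − 1 = 102 = 2 · 3 · 17.
Divisors of 102: 1, 2, 3, 6, 17, 34, 51, 102.
Compute 68^d (mod 103) for the divisors d until we hit 1:
68^1 ≡ 68
68^2 ≡ 92
68^3 ≡ 76
68^6 ≡ 8
68^17 ≡ 56
68^34 ≡ 46
68^51 ≡ 1
Therefore the multiplicative order of 68 modulo 103 is 51.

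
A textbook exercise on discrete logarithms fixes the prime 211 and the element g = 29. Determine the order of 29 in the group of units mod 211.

210

The order of 29 must divide φ(211) = 211 − 1 = 210 = 2 · 3 · 5 · 7.
Divisors of 210: 1, 2, 3, 5, 6, 7, 10, 14, 15, 21, 30, 35, 42, 70, 105, 210.
Compute 29^d (mod 211) for the divisors d until we hit 1:
29^1 ≡ 29
29^2 ≡ 208
29^3 ≡ 124
29^5 ≡ 50
29^6 ≡ 184
29^7 ≡ 61
29^10 ≡ 179
29^14 ≡ 134
29^15 ≡ 88
29^21 ≡ 156
29^30 ≡ 148
29^35 ≡ 15
29^42 ≡ 71
29^70 ≡ 14
29^105 ≡ 210
29^210 ≡ 1
The smallest such exponent is 210, so the order of 29 is 210.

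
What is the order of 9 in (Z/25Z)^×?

10

ord(9) | φ(25) = φ(5^2) = 5·(5−1) = 20 = 2^2 · 5.
Divisors of 20: 1, 2, 4, 5, 10, 20.
Evaluate successive powers at the divisors of 20:
9^1 ≡ 9
9^2 ≡ 6
9^4 ≡ 11
9^5 ≡ 24
9^10 ≡ 1
Therefore the multiplicative order of 9 modulo 25 is 10.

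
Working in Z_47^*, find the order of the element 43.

46

ord(43) | φ(47) = 47 − 1 = 46 = 2 · 23.
Divisors of 46: 1, 2, 23, 46.
Test each divisor d:
43^1 ≡ 43
43^2 ≡ 16
43^23 ≡ 46
43^46 ≡ 1
So ord_47(43) = 46.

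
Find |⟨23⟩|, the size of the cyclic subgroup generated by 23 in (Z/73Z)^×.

36

The order of 23 must divide φ(73) = 73 − 1 = 72 = 2^3 · 3^2.
Divisors of 72: 1, 2, 3, 4, 6, 8, 9, 12, 18, 24, 36, 72.
Test each divisor d:
23^1 ≡ 23 (mod 73)
23^2 ≡ 18 (mod 73)
23^3 ≡ 49 (mod 73)
23^4 ≡ 32 (mod 73)
23^6 ≡ 65 (mod 73)
23^8 ≡ 2 (mod 73)
23^9 ≡ 46 (mod 73)
23^12 ≡ 64 (mod 73)
23^18 ≡ 72 (mod 73)
23^24 ≡ 8 (mod 73)
23^36 ≡ 1 (mod 73) ✓
Therefore the multiplicative order of 23 modulo 73 is 36.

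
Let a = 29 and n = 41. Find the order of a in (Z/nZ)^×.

Since 29 ∈ (Z/41Z)^×, its order divides φ(41) = 41 − 1 = 40 = 2^3 · 5.
Divisors of 40: 1, 2, 4, 5, 8, 10, 20, 40.
Check 29^d mod 41 for each divisor in increasing order:
29^1 ≡ 29
29^2 ≡ 21
29^4 ≡ 31
29^5 ≡ 38
29^8 ≡ 18
29^10 ≡ 9
29^20 ≡ 40
29^40 ≡ 1
So ord_41(29) = 40.

40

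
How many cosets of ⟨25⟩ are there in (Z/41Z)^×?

4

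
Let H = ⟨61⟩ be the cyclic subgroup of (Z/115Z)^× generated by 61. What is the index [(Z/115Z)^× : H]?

4

By Lagrange's theorem, ord_115(61) divides φ(115) = φ(5·23) = (5−1)·(23−1) = 4·22 = 88 = 2^3 · 11.
Divisors of 88: 1, 2, 4, 8, 11, 22, 44, 88.
Test each divisor d:
61^1 ≡ 61
61^2 ≡ 41
61^4 ≡ 71
61^8 ≡ 96
61^11 ≡ 91
61^22 ≡ 1
So ord_115(61) = 22, hence |⟨61⟩| = 22.
Index = |(Z/115Z)^×| / |⟨61⟩| = 88 / 22 = 4.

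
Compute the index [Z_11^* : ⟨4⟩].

2

ord(4) | φ(11) = 11 − 1 = 10 = 2 · 5.
Divisors of 10: 1, 2, 5, 10.
Compute 4^d (mod 11) for the divisors d until we hit 1:
4^1 ≡ 4 (mod 11)
4^2 ≡ 5 (mod 11)
4^5 ≡ 1 (mod 11) ✓
The order of 4 is 5, so the subgroup it generates has 5 elements.
The index is φ(11) / ord(4) = 10 / 5 = 2.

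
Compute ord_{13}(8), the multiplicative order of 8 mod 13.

The order of 8 must divide φ(13) = 13 − 1 = 12 = 2^2 · 3.
Divisors of 12: 1, 2, 3, 4, 6, 12.
Test each divisor d:
8^1 ≡ 8 (mod 13)
8^2 ≡ 12 (mod 13)
8^3 ≡ 5 (mod 13)
8^4 ≡ 1 (mod 13) ✓
Therefore the multiplicative order of 8 modulo 13 is 4.

4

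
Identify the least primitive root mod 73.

φ(73) = 73 − 1 = 72 = 2^3 · 3^2.
g is a primitive root iff g^(72/q) ≢ 1 (mod 73) for each prime q ∈ {2, 3}.
g = 2: 2^36 ≡ 1 — hits 1, so not a primitive root.
g = 3: 3^36 ≡ 1 — hits 1, so not a primitive root.
g = 4: 4^36 ≡ 1 — hits 1, so not a primitive root.
g = 5: 5^36 ≡ 72; 5^24 ≡ 8 — none is 1, so 5 is a primitive root.
The smallest primitive root modulo 73 is 5.

5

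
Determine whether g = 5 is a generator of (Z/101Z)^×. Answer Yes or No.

No

φ(101) = 101 − 1 = 100 = 2^2 · 5^2.
5 is a primitive root mod 101 iff 5^(φ(101)/q) ≢ 1 for every prime q | φ(101), i.e. q ∈ {2, 5}.
5^50 ≡ 1 (mod 101)  [q = 2: ≡ 1 ✗]
5^20 ≡ 84 (mod 101)  [q = 5: ≢ 1 ✓]
5^50 ≡ 1 shows ord(5) | 50, strictly less than φ(101); not a primitive root.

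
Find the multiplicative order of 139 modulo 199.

11

By Lagrange's theorem, ord_199(139) divides φ(199) = 199 − 1 = 198 = 2 · 3^2 · 11.
Divisors of 198: 1, 2, 3, 6, 9, 11, 18, 22, 33, 66, 99, 198.
Test each divisor d:
139^1 ≡ 139 (mod 199)
139^2 ≡ 18 (mod 199)
139^3 ≡ 114 (mod 199)
139^6 ≡ 61 (mod 199)
139^9 ≡ 188 (mod 199)
139^11 ≡ 1 (mod 199) ✓
Therefore the multiplicative order of 139 modulo 199 is 11.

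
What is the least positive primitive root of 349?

φ(349) = 349 − 1 = 348 = 2^2 · 3 · 29.
Test candidates g = 2, 3, … against the prime factors q ∈ {2, 3, 29} of φ(349): g is a generator iff g^(348/q) ≢ 1 for every such q.
g = 2: 2^174 ≡ 348; 2^116 ≡ 226; 2^12 ≡ 257 — none is 1, so 2 is a primitive root.
So 2 is the smallest generator of (Z/349Z)^×.

2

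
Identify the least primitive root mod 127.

φ(127) = 127 − 1 = 126 = 2 · 3^2 · 7.
Test candidates g = 2, 3, … against the prime factors q ∈ {2, 3, 7} of φ(127): g is a generator iff g^(126/q) ≢ 1 for every such q.
g = 2: 2^63 ≡ 1 — hits 1, so not a primitive root.
g = 3: 3^63 ≡ 126; 3^42 ≡ 107; 3^18 ≡ 4 — none is 1, so 3 is a primitive root.
Hence the least primitive root of 127 is 3.

3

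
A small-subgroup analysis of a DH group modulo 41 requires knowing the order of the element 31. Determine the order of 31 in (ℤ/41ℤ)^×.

The order of 31 must divide φ(41) = 41 − 1 = 40 = 2^3 · 5.
Divisors of 40: 1, 2, 4, 5, 8, 10, 20, 40.
Compute 31^d (mod 41) for the divisors d until we hit 1:
31^1 ≡ 31
31^2 ≡ 18
31^4 ≡ 37
31^5 ≡ 40
31^8 ≡ 16
31^10 ≡ 1
Hence ord(31) = 10.

10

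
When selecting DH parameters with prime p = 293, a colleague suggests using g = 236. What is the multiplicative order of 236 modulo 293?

Since 236 ∈ (Z/293Z)^×, its order divides φ(293) = 293 − 1 = 292 = 2^2 · 73.
Divisors of 292: 1, 2, 4, 73, 146, 292.
Evaluate successive powers at the divisors of 292:
236^1 ≡ 236 (mod 293)
236^2 ≡ 26 (mod 293)
236^4 ≡ 90 (mod 293)
236^73 ≡ 292 (mod 293)
236^146 ≡ 1 (mod 293) ✓
Therefore the multiplicative order of 236 modulo 293 is 146.

146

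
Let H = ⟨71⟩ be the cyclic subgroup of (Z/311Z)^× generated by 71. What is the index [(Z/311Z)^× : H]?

1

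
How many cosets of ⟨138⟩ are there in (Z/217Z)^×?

6

Since 138 ∈ (Z/217Z)^×, its order divides φ(217) = φ(7·31) = (7−1)·(31−1) = 6·30 = 180 = 2^2 · 3^2 · 5.
Divisors of 180: 1, 2, 3, 4, 5, 6, 9, 10, 12, 15, 18, 20, 30, 36, 45, 60, 90, 180.
Check 138^d mod 217 for each divisor in increasing order:
138^1 ≡ 138 (mod 217)
138^2 ≡ 165 (mod 217)
138^3 ≡ 202 (mod 217)
138^4 ≡ 100 (mod 217)
138^5 ≡ 129 (mod 217)
138^6 ≡ 8 (mod 217)
138^9 ≡ 97 (mod 217)
138^10 ≡ 149 (mod 217)
138^12 ≡ 64 (mod 217)
138^15 ≡ 125 (mod 217)
138^18 ≡ 78 (mod 217)
138^20 ≡ 67 (mod 217)
138^30 ≡ 1 (mod 217) ✓
The order of 138 is 30, so the subgroup it generates has 30 elements.
Index = |(Z/217Z)^×| / |⟨138⟩| = 180 / 30 = 6.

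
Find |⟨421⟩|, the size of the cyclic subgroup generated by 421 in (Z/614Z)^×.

ord(421) | φ(614) = φ(2)·φ(307) = 1·306 = 306 = 2 · 3^2 · 17.
Divisors of 306: 1, 2, 3, 6, 9, 17, 18, 34, 51, 102, 153, 306.
Evaluate successive powers at the divisors of 306:
421^1 ≡ 421 (mod 614)
421^2 ≡ 409 (mod 614)
421^3 ≡ 269 (mod 614)
421^6 ≡ 523 (mod 614)
421^9 ≡ 81 (mod 614)
421^17 ≡ 1 (mod 614) ✓
Therefore the multiplicative order of 421 modulo 614 is 17.

17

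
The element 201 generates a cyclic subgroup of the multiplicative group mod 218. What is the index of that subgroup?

Since 201 ∈ (Z/218Z)^×, its order divides φ(218) = φ(2)·φ(109) = 1·108 = 108 = 2^2 · 3^3.
Divisors of 108: 1, 2, 3, 4, 6, 9, 12, 18, 27, 36, 54, 108.
Test each divisor d:
201^1 ≡ 201 (mod 218)
201^2 ≡ 71 (mod 218)
201^3 ≡ 101 (mod 218)
201^4 ≡ 27 (mod 218)
201^6 ≡ 173 (mod 218)
201^9 ≡ 33 (mod 218)
201^12 ≡ 63 (mod 218)
201^18 ≡ 217 (mod 218)
201^27 ≡ 185 (mod 218)
201^36 ≡ 1 (mod 218) ✓
So ord_218(201) = 36, hence |⟨201⟩| = 36.
Index = |(Z/218Z)^×| / |⟨201⟩| = 108 / 36 = 3.

3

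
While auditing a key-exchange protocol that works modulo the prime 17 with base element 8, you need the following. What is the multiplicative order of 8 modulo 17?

The order of 8 must divide φ(17) = 17 − 1 = 16 = 2^4.
Divisors of 16: 1, 2, 4, 8, 16.
Evaluate successive powers at the divisors of 16:
8^1 ≡ 8 (mod 17)
8^2 ≡ 13 (mod 17)
8^4 ≡ 16 (mod 17)
8^8 ≡ 1 (mod 17) ✓
Hence ord(8) = 8.

8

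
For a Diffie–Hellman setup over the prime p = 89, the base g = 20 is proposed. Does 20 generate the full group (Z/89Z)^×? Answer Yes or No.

No

φ(89) = 89 − 1 = 88 = 2^3 · 11.
It suffices to check that the order of 20 is not a proper divisor of 88: compute 20^(88/q) for q ∈ {2, 11}.
20^44 ≡ 1 (mod 89)  [q = 2: ≡ 1 ✗]
20^8 ≡ 39 (mod 89)  [q = 11: ≢ 1 ✓]
The check at q = 2 fails, so 20 generates a proper subgroup.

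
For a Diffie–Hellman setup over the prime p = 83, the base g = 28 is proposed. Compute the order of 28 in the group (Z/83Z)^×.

Since 28 ∈ (Z/83Z)^×, its order divides φ(83) = 83 − 1 = 82 = 2 · 41.
Divisors of 82: 1, 2, 41, 82.
Compute 28^d (mod 83) for the divisors d until we hit 1:
28^1 ≡ 28 (mod 83)
28^2 ≡ 37 (mod 83)
28^41 ≡ 1 (mod 83) ✓
Hence ord(28) = 41.

41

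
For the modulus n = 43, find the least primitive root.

3

φ(43) = 43 − 1 = 42 = 2 · 3 · 7.
Test candidates g = 2, 3, … against the prime factors q ∈ {2, 3, 7} of φ(43): g is a generator iff g^(42/q) ≢ 1 for every such q.
g = 2: 2^21 ≡ 42; 2^14 ≡ 1 — hits 1, so not a primitive root.
g = 3: 3^21 ≡ 42; 3^14 ≡ 36; 3^6 ≡ 41 — none is 1, so 3 is a primitive root.
Hence the least primitive root of 43 is 3.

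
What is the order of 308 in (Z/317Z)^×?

79

The order of 308 must divide φ(317) = 317 − 1 = 316 = 2^2 · 79.
Divisors of 316: 1, 2, 4, 79, 158, 316.
Check 308^d mod 317 for each divisor in increasing order:
308^1 ≡ 308
308^2 ≡ 81
308^4 ≡ 221
308^79 ≡ 1
So ord_317(308) = 79.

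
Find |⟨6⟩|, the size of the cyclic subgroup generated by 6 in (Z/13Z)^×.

12

Since 6 ∈ (Z/13Z)^×, its order divides φ(13) = 13 − 1 = 12 = 2^2 · 3.
Divisors of 12: 1, 2, 3, 4, 6, 12.
Check 6^d mod 13 for each divisor in increasing order:
6^1 ≡ 6
6^2 ≡ 10
6^3 ≡ 8
6^4 ≡ 9
6^6 ≡ 12
6^12 ≡ 1
The smallest such exponent is 12, so the order of 6 is 12.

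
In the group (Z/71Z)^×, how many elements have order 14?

φ(71) = 71 − 1 = 70 = 2 · 5 · 7.
In a cyclic group of order 70, there are φ(d) elements of order d for each divisor d of 70, and zero for non-divisors.
14 = 2 · 7 divides 70, and φ(14) = 6.

6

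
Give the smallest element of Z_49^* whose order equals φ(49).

3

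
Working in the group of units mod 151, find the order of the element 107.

By Lagrange's theorem, ord_151(107) divides φ(151) = 151 − 1 = 150 = 2 · 3 · 5^2.
Divisors of 150: 1, 2, 3, 5, 6, 10, 15, 25, 30, 50, 75, 150.
Check 107^d mod 151 for each divisor in increasing order:
107^1 ≡ 107 (mod 151)
107^2 ≡ 124 (mod 151)
107^3 ≡ 131 (mod 151)
107^5 ≡ 87 (mod 151)
107^6 ≡ 98 (mod 151)
107^10 ≡ 19 (mod 151)
107^15 ≡ 143 (mod 151)
107^25 ≡ 150 (mod 151)
107^30 ≡ 64 (mod 151)
107^50 ≡ 1 (mod 151) ✓
Hence ord(107) = 50.

50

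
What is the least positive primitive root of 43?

3

φ(43) = 43 − 1 = 42 = 2 · 3 · 7.
g is a primitive root iff g^(42/q) ≢ 1 (mod 43) for each prime q ∈ {2, 3, 7}.
g = 2: 2^21 ≡ 42; 2^14 ≡ 1 — hits 1, so not a primitive root.
g = 3: 3^21 ≡ 42; 3^14 ≡ 36; 3^6 ≡ 41 — none is 1, so 3 is a primitive root.
The smallest primitive root modulo 43 is 3.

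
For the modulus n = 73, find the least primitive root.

5

φ(73) = 73 − 1 = 72 = 2^3 · 3^2.
Test candidates g = 2, 3, … against the prime factors q ∈ {2, 3} of φ(73): g is a generator iff g^(72/q) ≢ 1 for every such q.
g = 2: 2^36 ≡ 1 — hits 1, so not a primitive root.
g = 3: 3^36 ≡ 1 — hits 1, so not a primitive root.
g = 4: 4^36 ≡ 1 — hits 1, so not a primitive root.
g = 5: 5^36 ≡ 72; 5^24 ≡ 8 — none is 1, so 5 is a primitive root.
The smallest primitive root modulo 73 is 5.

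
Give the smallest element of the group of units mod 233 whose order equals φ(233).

3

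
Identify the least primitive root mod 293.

φ(293) = 293 − 1 = 292 = 2^2 · 73.
g is a primitive root iff g^(292/q) ≢ 1 (mod 293) for each prime q ∈ {2, 73}.
g = 2: 2^146 ≡ 292; 2^4 ≡ 16 — none is 1, so 2 is a primitive root.
Hence the least primitive root of 293 is 2.

2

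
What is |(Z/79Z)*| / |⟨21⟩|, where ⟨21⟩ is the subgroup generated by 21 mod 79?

ord(21) | φ(79) = 79 − 1 = 78 = 2 · 3 · 13.
Divisors of 78: 1, 2, 3, 6, 13, 26, 39, 78.
Check 21^d mod 79 for each divisor in increasing order:
21^1 ≡ 21
21^2 ≡ 46
21^3 ≡ 18
21^6 ≡ 8
21^13 ≡ 1
Thus |⟨21⟩| = ord(21) = 13.
The index is φ(79) / ord(21) = 78 / 13 = 6.

6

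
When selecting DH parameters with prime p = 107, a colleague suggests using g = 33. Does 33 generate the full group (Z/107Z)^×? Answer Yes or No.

No

φ(107) = 107 − 1 = 106 = 2 · 53.
33 is a primitive root mod 107 iff 33^(φ(107)/q) ≢ 1 for every prime q | φ(107), i.e. q ∈ {2, 53}.
33^53 ≡ 1 (mod 107)  [q = 2: ≡ 1 ✗]
33^2 ≡ 19 (mod 107)  [q = 53: ≢ 1 ✓]
The check at q = 2 fails, so 33 generates a proper subgroup.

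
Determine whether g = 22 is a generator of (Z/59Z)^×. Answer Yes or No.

No

φ(59) = 59 − 1 = 58 = 2 · 29.
It suffices to check that the order of 22 is not a proper divisor of 58: compute 22^(58/q) for q ∈ {2, 29}.
22^29 ≡ 1 (mod 59)  [q = 2: ≡ 1 ✗]
22^2 ≡ 12 (mod 59)  [q = 29: ≢ 1 ✓]
The check at q = 2 fails, so 22 generates a proper subgroup.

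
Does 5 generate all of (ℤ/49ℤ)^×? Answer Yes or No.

Yes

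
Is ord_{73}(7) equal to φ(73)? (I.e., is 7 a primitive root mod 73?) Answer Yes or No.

No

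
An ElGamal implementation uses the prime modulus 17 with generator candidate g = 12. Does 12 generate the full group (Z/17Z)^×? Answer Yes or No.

Yes

φ(17) = 17 − 1 = 16 = 2^4.
12 is a primitive root mod 17 iff 12^(φ(17)/q) ≢ 1 for every prime q | φ(17), i.e. q ∈ {2}.
12^8 ≡ 16 (mod 17)  [q = 2: ≢ 1 ✓]
Every test exponent gives a nontrivial residue, hence 12 generates the full group.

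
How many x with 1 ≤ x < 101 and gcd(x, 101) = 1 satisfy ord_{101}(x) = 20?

φ(101) = 101 − 1 = 100 = 2^2 · 5^2.
(Z/101Z)^× is cyclic (|G| = 100); a cyclic group of order m has exactly φ(d) elements of each order d | m, and none otherwise.
20 = 2^2 · 5 divides 100, and φ(20) = 8.

8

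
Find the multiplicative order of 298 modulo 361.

342

Since 298 ∈ (Z/361Z)^×, its order divides φ(361) = φ(19^2) = 19·(19−1) = 342 = 2 · 3^2 · 19.
Divisors of 342: 1, 2, 3, 6, 9, 18, 19, 38, 57, 114, 171, 342.
Evaluate successive powers at the divisors of 342:
298^1 ≡ 298
298^2 ≡ 359
298^3 ≡ 126
298^6 ≡ 353
298^9 ≡ 75
298^18 ≡ 210
298^19 ≡ 127
298^38 ≡ 245
298^57 ≡ 69
298^114 ≡ 68
298^171 ≡ 360
298^342 ≡ 1
So ord_361(298) = 342.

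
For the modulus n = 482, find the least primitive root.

φ(482) = φ(2)·φ(241) = 1·240 = 240 = 2^4 · 3 · 5.
Test candidates g = 2, 3, … against the prime factors q ∈ {2, 3, 5} of φ(482): g is a generator iff g^(240/q) ≢ 1 for every such q.
g = 2: gcd(2, 482) = 2 > 1, not a unit — skip.
g = 3: 3^120 ≡ 1 — hits 1, so not a primitive root.
g = 4: gcd(4, 482) = 2 > 1, not a unit — skip.
g = 5: 5^120 ≡ 1 — hits 1, so not a primitive root.
g = 6: gcd(6, 482) = 2 > 1, not a unit — skip.
g = 7: 7^120 ≡ 481; 7^80 ≡ 15; 7^48 ≡ 91 — none is 1, so 7 is a primitive root.
Hence the least primitive root of 482 is 7.

7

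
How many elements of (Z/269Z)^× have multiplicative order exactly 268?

132

φ(269) = 269 − 1 = 268 = 2^2 · 67.
Since (Z/269Z)^× is cyclic of order 268, the number of elements of order d is φ(d) when d | 268 and 0 otherwise.
268 = 2^2 · 67 divides 268, and φ(268) = 132.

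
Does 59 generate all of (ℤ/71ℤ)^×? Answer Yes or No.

φ(71) = 71 − 1 = 70 = 2 · 5 · 7.
Test 59^(70/q) mod 71 for each prime factor q of 70:
59^35 ≡ 70 (mod 71)  [q = 2: ≢ 1 ✓]
59^14 ≡ 57 (mod 71)  [q = 5: ≢ 1 ✓]
59^10 ≡ 32 (mod 71)  [q = 7: ≢ 1 ✓]
All checks pass, so 59 has order 70 and is a primitive root modulo 71.

Yes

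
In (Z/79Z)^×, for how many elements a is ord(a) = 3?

2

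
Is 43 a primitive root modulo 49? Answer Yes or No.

No

φ(49) = φ(7^2) = 7·(7−1) = 42 = 2 · 3 · 7.
An element g generates (Z/49Z)^× iff g^(42/q) ≢ 1 (mod 49) for each prime q ∈ {2, 3, 7}.
43^21 ≡ 1 (mod 49)  [q = 2: ≡ 1 ✗]
43^14 ≡ 1 (mod 49)  [q = 3: ≡ 1 ✗]
43^6 ≡ 8 (mod 49)  [q = 7: ≢ 1 ✓]
The check at q = 2 fails, so 43 generates a proper subgroup.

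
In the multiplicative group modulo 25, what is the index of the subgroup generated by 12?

The order of 12 must divide φ(25) = φ(5^2) = 5·(5−1) = 20 = 2^2 · 5.
Divisors of 20: 1, 2, 4, 5, 10, 20.
Compute 12^d (mod 25) for the divisors d until we hit 1:
12^1 ≡ 12 (mod 25)
12^2 ≡ 19 (mod 25)
12^4 ≡ 11 (mod 25)
12^5 ≡ 7 (mod 25)
12^10 ≡ 24 (mod 25)
12^20 ≡ 1 (mod 25) ✓
Thus |⟨12⟩| = ord(12) = 20.
The index is φ(25) / ord(12) = 20 / 20 = 1.

1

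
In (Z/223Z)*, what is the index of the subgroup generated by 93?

1

ord(93) | φ(223) = 223 − 1 = 222 = 2 · 3 · 37.
Divisors of 222: 1, 2, 3, 6, 37, 74, 111, 222.
Evaluate successive powers at the divisors of 222:
93^1 ≡ 93
93^2 ≡ 175
93^3 ≡ 219
93^6 ≡ 16
93^37 ≡ 40
93^74 ≡ 39
93^111 ≡ 222
93^222 ≡ 1
Thus |⟨93⟩| = ord(93) = 222.
Index = |(Z/223Z)^×| / |⟨93⟩| = 222 / 222 = 1.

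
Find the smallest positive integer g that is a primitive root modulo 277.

5

φ(277) = 277 − 1 = 276 = 2^2 · 3 · 23.
Test candidates g = 2, 3, … against the prime factors q ∈ {2, 3, 23} of φ(277): g is a generator iff g^(276/q) ≢ 1 for every such q.
g = 2: 2^138 ≡ 276; 2^92 ≡ 1 — hits 1, so not a primitive root.
g = 3: 3^138 ≡ 1 — hits 1, so not a primitive root.
g = 4: 4^138 ≡ 1 — hits 1, so not a primitive root.
g = 5: 5^138 ≡ 276; 5^92 ≡ 116; 5^12 ≡ 27 — none is 1, so 5 is a primitive root.
The smallest primitive root modulo 277 is 5.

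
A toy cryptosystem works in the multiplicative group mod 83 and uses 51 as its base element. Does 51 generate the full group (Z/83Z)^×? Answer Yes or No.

No

φ(83) = 83 − 1 = 82 = 2 · 41.
An element g generates (Z/83Z)^× iff g^(82/q) ≢ 1 (mod 83) for each prime q ∈ {2, 41}.
51^41 ≡ 1 (mod 83)  [q = 2: ≡ 1 ✗]
51^2 ≡ 28 (mod 83)  [q = 41: ≢ 1 ✓]
51^41 ≡ 1 shows ord(51) | 41, strictly less than φ(83); not a primitive root.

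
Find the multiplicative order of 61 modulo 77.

Since 61 ∈ (Z/77Z)^×, its order divides φ(77) = φ(7·11) = (7−1)·(11−1) = 6·10 = 60 = 2^2 · 3 · 5.
Divisors of 60: 1, 2, 3, 4, 5, 6, 10, 12, 15, 20, 30, 60.
Test each divisor d:
61^1 ≡ 61 (mod 77)
61^2 ≡ 25 (mod 77)
61^3 ≡ 62 (mod 77)
61^4 ≡ 9 (mod 77)
61^5 ≡ 10 (mod 77)
61^6 ≡ 71 (mod 77)
61^10 ≡ 23 (mod 77)
61^12 ≡ 36 (mod 77)
61^15 ≡ 76 (mod 77)
61^20 ≡ 67 (mod 77)
61^30 ≡ 1 (mod 77) ✓
So ord_77(61) = 30.

30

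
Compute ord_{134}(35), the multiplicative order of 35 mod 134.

By Lagrange's theorem, ord_134(35) divides φ(134) = φ(2)·φ(67) = 1·66 = 66 = 2 · 3 · 11.
Divisors of 66: 1, 2, 3, 6, 11, 22, 33, 66.
Check 35^d mod 134 for each divisor in increasing order:
35^1 ≡ 35 (mod 134)
35^2 ≡ 19 (mod 134)
35^3 ≡ 129 (mod 134)
35^6 ≡ 25 (mod 134)
35^11 ≡ 37 (mod 134)
35^22 ≡ 29 (mod 134)
35^33 ≡ 1 (mod 134) ✓
Therefore the multiplicative order of 35 modulo 134 is 33.

33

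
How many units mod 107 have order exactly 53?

φ(107) = 107 − 1 = 106 = 2 · 53.
In a cyclic group of order 106, there are φ(d) elements of order d for each divisor d of 106, and zero for non-divisors.
53 | 106, and φ(53) = 53 − 1 = 52.

52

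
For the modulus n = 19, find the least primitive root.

2

φ(19) = 19 − 1 = 18 = 2 · 3^2.
Test candidates g = 2, 3, … against the prime factors q ∈ {2, 3} of φ(19): g is a generator iff g^(18/q) ≢ 1 for every such q.
g = 2: 2^9 ≡ 18; 2^6 ≡ 7 — none is 1, so 2 is a primitive root.
So 2 is the smallest generator of (Z/19Z)^×.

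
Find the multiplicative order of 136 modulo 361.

The order of 136 must divide φ(361) = φ(19^2) = 19·(19−1) = 342 = 2 · 3^2 · 19.
Divisors of 342: 1, 2, 3, 6, 9, 18, 19, 38, 57, 114, 171, 342.
Test each divisor d:
136^1 ≡ 136
136^2 ≡ 85
136^3 ≡ 8
136^6 ≡ 64
136^9 ≡ 151
136^18 ≡ 58
136^19 ≡ 307
136^38 ≡ 28
136^57 ≡ 293
136^114 ≡ 292
136^171 ≡ 360
136^342 ≡ 1
The smallest such exponent is 342, so the order of 136 is 342.

342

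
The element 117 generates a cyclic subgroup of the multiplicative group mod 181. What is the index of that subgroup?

12

By Lagrange's theorem, ord_181(117) divides φ(181) = 181 − 1 = 180 = 2^2 · 3^2 · 5.
Divisors of 180: 1, 2, 3, 4, 5, 6, 9, 10, 12, 15, 18, 20, 30, 36, 45, 60, 90, 180.
Evaluate successive powers at the divisors of 180:
117^1 ≡ 117 (mod 181)
117^2 ≡ 114 (mod 181)
117^3 ≡ 125 (mod 181)
117^4 ≡ 145 (mod 181)
117^5 ≡ 132 (mod 181)
117^6 ≡ 59 (mod 181)
117^9 ≡ 135 (mod 181)
117^10 ≡ 48 (mod 181)
117^12 ≡ 42 (mod 181)
117^15 ≡ 1 (mod 181) ✓
Thus |⟨117⟩| = ord(117) = 15.
The index is φ(181) / ord(117) = 180 / 15 = 12.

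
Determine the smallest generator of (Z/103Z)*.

5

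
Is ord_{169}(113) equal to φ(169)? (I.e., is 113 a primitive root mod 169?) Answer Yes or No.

No

φ(169) = φ(13^2) = 13·(13−1) = 156 = 2^2 · 3 · 13.
An element g generates (Z/169Z)^× iff g^(156/q) ≢ 1 (mod 169) for each prime q ∈ {2, 3, 13}.
113^78 ≡ 1 (mod 169)  [q = 2: ≡ 1 ✗]
113^52 ≡ 22 (mod 169)  [q = 3: ≢ 1 ✓]
113^12 ≡ 66 (mod 169)  [q = 13: ≢ 1 ✓]
113^78 ≡ 1 shows ord(113) | 78, strictly less than φ(169); not a primitive root.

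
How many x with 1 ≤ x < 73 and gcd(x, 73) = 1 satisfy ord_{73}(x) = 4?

φ(73) = 73 − 1 = 72 = 2^3 · 3^2.
(Z/73Z)^× is cyclic (|G| = 72); a cyclic group of order m has exactly φ(d) elements of each order d | m, and none otherwise.
4 = 2^2 divides 72, and φ(4) = 2.

2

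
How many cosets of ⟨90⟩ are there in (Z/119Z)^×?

Since 90 ∈ (Z/119Z)^×, its order divides φ(119) = φ(7·17) = (7−1)·(17−1) = 6·16 = 96 = 2^5 · 3.
Divisors of 96: 1, 2, 3, 4, 6, 8, 12, 16, 24, 32, 48, 96.
Test each divisor d:
90^1 ≡ 90 (mod 119)
90^2 ≡ 8 (mod 119)
90^3 ≡ 6 (mod 119)
90^4 ≡ 64 (mod 119)
90^6 ≡ 36 (mod 119)
90^8 ≡ 50 (mod 119)
90^12 ≡ 106 (mod 119)
90^16 ≡ 1 (mod 119) ✓
So ord_119(90) = 16, hence |⟨90⟩| = 16.
The index is φ(119) / ord(90) = 96 / 16 = 6.

6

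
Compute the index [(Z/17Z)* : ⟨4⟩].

4

ord(4) | φ(17) = 17 − 1 = 16 = 2^4.
Divisors of 16: 1, 2, 4, 8, 16.
Check 4^d mod 17 for each divisor in increasing order:
4^1 ≡ 4 (mod 17)
4^2 ≡ 16 (mod 17)
4^4 ≡ 1 (mod 17) ✓
The order of 4 is 4, so the subgroup it generates has 4 elements.
Index = |(Z/17Z)^×| / |⟨4⟩| = 16 / 4 = 4.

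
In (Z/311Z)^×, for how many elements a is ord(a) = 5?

φ(311) = 311 − 1 = 310 = 2 · 5 · 31.
Since (Z/311Z)^× is cyclic of order 310, the number of elements of order d is φ(d) when d | 310 and 0 otherwise.
5 | 310, and φ(5) = 5 − 1 = 4.

4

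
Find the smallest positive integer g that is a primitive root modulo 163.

2

φ(163) = 163 − 1 = 162 = 2 · 3^4.
g is a primitive root iff g^(162/q) ≢ 1 (mod 163) for each prime q ∈ {2, 3}.
g = 2: 2^81 ≡ 162; 2^54 ≡ 104 — none is 1, so 2 is a primitive root.
The smallest primitive root modulo 163 is 2.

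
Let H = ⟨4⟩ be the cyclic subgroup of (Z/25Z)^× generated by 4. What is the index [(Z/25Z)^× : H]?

2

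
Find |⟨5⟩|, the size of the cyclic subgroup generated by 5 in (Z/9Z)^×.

6

ord(5) | φ(9) = φ(3^2) = 3·(3−1) = 6 = 2 · 3.
Divisors of 6: 1, 2, 3, 6.
Evaluate successive powers at the divisors of 6:
5^1 ≡ 5
5^2 ≡ 7
5^3 ≡ 8
5^6 ≡ 1
The smallest such exponent is 6, so the order of 5 is 6.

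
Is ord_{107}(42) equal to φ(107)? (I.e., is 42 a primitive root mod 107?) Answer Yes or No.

φ(107) = 107 − 1 = 106 = 2 · 53.
An element g generates (Z/107Z)^× iff g^(106/q) ≢ 1 (mod 107) for each prime q ∈ {2, 53}.
42^53 ≡ 1 (mod 107)  [q = 2: ≡ 1 ✗]
42^2 ≡ 52 (mod 107)  [q = 53: ≢ 1 ✓]
The check at q = 2 fails, so 42 generates a proper subgroup.

No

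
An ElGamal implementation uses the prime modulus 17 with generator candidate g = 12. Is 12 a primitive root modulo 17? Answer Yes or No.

φ(17) = 17 − 1 = 16 = 2^4.
An element g generates (Z/17Z)^× iff g^(16/q) ≢ 1 (mod 17) for each prime q ∈ {2}.
12^8 ≡ 16 (mod 17)  [q = 2: ≢ 1 ✓]
Every test exponent gives a nontrivial residue, hence 12 generates the full group.

Yes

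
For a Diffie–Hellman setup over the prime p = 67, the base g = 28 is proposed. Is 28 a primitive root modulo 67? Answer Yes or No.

φ(67) = 67 − 1 = 66 = 2 · 3 · 11.
Test 28^(66/q) mod 67 for each prime factor q of 66:
28^33 ≡ 66 (mod 67)  [q = 2: ≢ 1 ✓]
28^22 ≡ 37 (mod 67)  [q = 3: ≢ 1 ✓]
28^6 ≡ 40 (mod 67)  [q = 11: ≢ 1 ✓]
All checks pass, so 28 has order 66 and is a primitive root modulo 67.

Yes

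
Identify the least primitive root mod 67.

φ(67) = 67 − 1 = 66 = 2 · 3 · 11.
Test candidates g = 2, 3, … against the prime factors q ∈ {2, 3, 11} of φ(67): g is a generator iff g^(66/q) ≢ 1 for every such q.
g = 2: 2^33 ≡ 66; 2^22 ≡ 37; 2^6 ≡ 64 — none is 1, so 2 is a primitive root.
Hence the least primitive root of 67 is 2.

2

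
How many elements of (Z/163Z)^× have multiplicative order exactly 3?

φ(163) = 163 − 1 = 162 = 2 · 3^4.
(Z/163Z)^× is cyclic (|G| = 162); a cyclic group of order m has exactly φ(d) elements of each order d | m, and none otherwise.
3 | 162, and φ(3) = 3 − 1 = 2.

2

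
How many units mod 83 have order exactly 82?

40

φ(83) = 83 − 1 = 82 = 2 · 41.
Since (Z/83Z)^× is cyclic of order 82, the number of elements of order d is φ(d) when d | 82 and 0 otherwise.
82 = 2 · 41 divides 82, and φ(82) = 40.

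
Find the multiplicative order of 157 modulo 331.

55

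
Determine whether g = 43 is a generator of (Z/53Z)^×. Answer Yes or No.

No

φ(53) = 53 − 1 = 52 = 2^2 · 13.
Test 43^(52/q) mod 53 for each prime factor q of 52:
43^26 ≡ 1 (mod 53)  [q = 2: ≡ 1 ✗]
43^4 ≡ 36 (mod 53)  [q = 13: ≢ 1 ✓]
43^26 ≡ 1 shows ord(43) | 26, strictly less than φ(53); not a primitive root.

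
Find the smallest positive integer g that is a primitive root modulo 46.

5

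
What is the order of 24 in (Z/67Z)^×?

11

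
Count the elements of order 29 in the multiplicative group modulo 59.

28

φ(59) = 59 − 1 = 58 = 2 · 29.
(Z/59Z)^× is cyclic (|G| = 58); a cyclic group of order m has exactly φ(d) elements of each order d | m, and none otherwise.
29 | 58, and φ(29) = 29 − 1 = 28.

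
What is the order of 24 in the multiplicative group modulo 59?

58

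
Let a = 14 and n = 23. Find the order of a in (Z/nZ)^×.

The order of 14 must divide φ(23) = 23 − 1 = 22 = 2 · 11.
Divisors of 22: 1, 2, 11, 22.
Test each divisor d:
14^1 ≡ 14
14^2 ≡ 12
14^11 ≡ 22
14^22 ≡ 1
Therefore the multiplicative order of 14 modulo 23 is 22.

22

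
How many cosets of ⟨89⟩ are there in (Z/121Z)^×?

10

By Lagrange's theorem, ord_121(89) divides φ(121) = φ(11^2) = 11·(11−1) = 110 = 2 · 5 · 11.
Divisors of 110: 1, 2, 5, 10, 11, 22, 55, 110.
Test each divisor d:
89^1 ≡ 89 (mod 121)
89^2 ≡ 56 (mod 121)
89^5 ≡ 78 (mod 121)
89^10 ≡ 34 (mod 121)
89^11 ≡ 1 (mod 121) ✓
The order of 89 is 11, so the subgroup it generates has 11 elements.
[(Z/121Z)^× : ⟨89⟩] = 110/11 = 10.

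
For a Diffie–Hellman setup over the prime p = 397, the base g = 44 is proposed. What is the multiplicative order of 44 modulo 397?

198

Since 44 ∈ (Z/397Z)^×, its order divides φ(397) = 397 − 1 = 396 = 2^2 · 3^2 · 11.
Divisors of 396: 1, 2, 3, 4, 6, 9, 11, 12, 18, 22, 33, 36, 44, 66, 99, 132, 198, 396.
Check 44^d mod 397 for each divisor in increasing order:
44^1 ≡ 44 (mod 397)
44^2 ≡ 348 (mod 397)
44^3 ≡ 226 (mod 397)
44^4 ≡ 19 (mod 397)
44^6 ≡ 260 (mod 397)
44^9 ≡ 4 (mod 397)
44^11 ≡ 201 (mod 397)
44^12 ≡ 110 (mod 397)
44^18 ≡ 16 (mod 397)
44^22 ≡ 304 (mod 397)
44^33 ≡ 363 (mod 397)
44^36 ≡ 256 (mod 397)
44^44 ≡ 312 (mod 397)
44^66 ≡ 362 (mod 397)
44^99 ≡ 396 (mod 397)
44^132 ≡ 34 (mod 397)
44^198 ≡ 1 (mod 397) ✓
Hence ord(44) = 198.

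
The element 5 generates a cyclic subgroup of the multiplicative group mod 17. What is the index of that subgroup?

Since 5 ∈ (Z/17Z)^×, its order divides φ(17) = 17 − 1 = 16 = 2^4.
Divisors of 16: 1, 2, 4, 8, 16.
Test each divisor d:
5^1 ≡ 5 (mod 17)
5^2 ≡ 8 (mod 17)
5^4 ≡ 13 (mod 17)
5^8 ≡ 16 (mod 17)
5^16 ≡ 1 (mod 17) ✓
The order of 5 is 16, so the subgroup it generates has 16 elements.
Index = |(Z/17Z)^×| / |⟨5⟩| = 16 / 16 = 1.

1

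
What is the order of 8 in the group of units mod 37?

The order of 8 must divide φ(37) = 37 − 1 = 36 = 2^2 · 3^2.
Divisors of 36: 1, 2, 3, 4, 6, 9, 12, 18, 36.
Test each divisor d:
8^1 ≡ 8 (mod 37)
8^2 ≡ 27 (mod 37)
8^3 ≡ 31 (mod 37)
8^4 ≡ 26 (mod 37)
8^6 ≡ 36 (mod 37)
8^9 ≡ 6 (mod 37)
8^12 ≡ 1 (mod 37) ✓
So ord_37(8) = 12.

12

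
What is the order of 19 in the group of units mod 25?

The order of 19 must divide φ(25) = φ(5^2) = 5·(5−1) = 20 = 2^2 · 5.
Divisors of 20: 1, 2, 4, 5, 10, 20.
Evaluate successive powers at the divisors of 20:
19^1 ≡ 19
19^2 ≡ 11
19^4 ≡ 21
19^5 ≡ 24
19^10 ≡ 1
Therefore the multiplicative order of 19 modulo 25 is 10.

10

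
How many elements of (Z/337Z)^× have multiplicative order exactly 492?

φ(337) = 337 − 1 = 336 = 2^4 · 3 · 7.
Since (Z/337Z)^× is cyclic of order 336, the number of elements of order d is φ(d) when d | 336 and 0 otherwise.
492 does not divide 336, so no element of (Z/337Z)^× has order 492.

0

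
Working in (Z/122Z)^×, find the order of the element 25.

15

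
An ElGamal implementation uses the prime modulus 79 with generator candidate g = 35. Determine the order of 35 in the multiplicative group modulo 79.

ord(35) | φ(79) = 79 − 1 = 78 = 2 · 3 · 13.
Divisors of 78: 1, 2, 3, 6, 13, 26, 39, 78.
Test each divisor d:
35^1 ≡ 35
35^2 ≡ 40
35^3 ≡ 57
35^6 ≡ 10
35^13 ≡ 24
35^26 ≡ 23
35^39 ≡ 78
35^78 ≡ 1
Hence ord(35) = 78.

78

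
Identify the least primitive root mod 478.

φ(478) = φ(2)·φ(239) = 1·238 = 238 = 2 · 7 · 17.
Test candidates g = 2, 3, … against the prime factors q ∈ {2, 7, 17} of φ(478): g is a generator iff g^(238/q) ≢ 1 for every such q.
g = 2: gcd(2, 478) = 2 > 1, not a unit — skip.
g = 3: 3^119 ≡ 1 — hits 1, so not a primitive root.
g = 4: gcd(4, 478) = 2 > 1, not a unit — skip.
g = 5: 5^119 ≡ 1 — hits 1, so not a primitive root.
g = 6: gcd(6, 478) = 2 > 1, not a unit — skip.
g = 7: 7^119 ≡ 477; 7^34 ≡ 263; 7^14 ≡ 211 — none is 1, so 7 is a primitive root.
The smallest primitive root modulo 478 is 7.

7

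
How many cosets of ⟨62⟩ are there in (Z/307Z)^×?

By Lagrange's theorem, ord_307(62) divides φ(307) = 307 − 1 = 306 = 2 · 3^2 · 17.
Divisors of 306: 1, 2, 3, 6, 9, 17, 18, 34, 51, 102, 153, 306.
Test each divisor d:
62^1 ≡ 62 (mod 307)
62^2 ≡ 160 (mod 307)
62^3 ≡ 96 (mod 307)
62^6 ≡ 6 (mod 307)
62^9 ≡ 269 (mod 307)
62^17 ≡ 53 (mod 307)
62^18 ≡ 216 (mod 307)
62^34 ≡ 46 (mod 307)
62^51 ≡ 289 (mod 307)
62^102 ≡ 17 (mod 307)
62^153 ≡ 1 (mod 307) ✓
The order of 62 is 153, so the subgroup it generates has 153 elements.
Index = |(Z/307Z)^×| / |⟨62⟩| = 306 / 153 = 2.

2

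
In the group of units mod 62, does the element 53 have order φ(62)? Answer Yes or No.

φ(62) = φ(2)·φ(31) = 1·30 = 30 = 2 · 3 · 5.
An element g generates (Z/62Z)^× iff g^(30/q) ≢ 1 (mod 62) for each prime q ∈ {2, 3, 5}.
53^15 ≡ 61 (mod 62)  [q = 2: ≢ 1 ✓]
53^10 ≡ 5 (mod 62)  [q = 3: ≢ 1 ✓]
53^6 ≡ 39 (mod 62)  [q = 5: ≢ 1 ✓]
All checks pass, so 53 has order 30 and is a primitive root modulo 62.

Yes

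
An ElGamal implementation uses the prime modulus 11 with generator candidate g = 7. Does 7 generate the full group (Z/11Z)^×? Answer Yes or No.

φ(11) = 11 − 1 = 10 = 2 · 5.
7 is a primitive root mod 11 iff 7^(φ(11)/q) ≢ 1 for every prime q | φ(11), i.e. q ∈ {2, 5}.
7^5 ≡ 10 (mod 11)  [q = 2: ≢ 1 ✓]
7^2 ≡ 5 (mod 11)  [q = 5: ≢ 1 ✓]
Every test exponent gives a nontrivial residue, hence 7 generates the full group.

Yes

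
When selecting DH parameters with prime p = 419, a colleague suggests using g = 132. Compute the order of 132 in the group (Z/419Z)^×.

418

By Lagrange's theorem, ord_419(132) divides φ(419) = 419 − 1 = 418 = 2 · 11 · 19.
Divisors of 418: 1, 2, 11, 19, 22, 38, 209, 418.
Test each divisor d:
132^1 ≡ 132
132^2 ≡ 245
132^11 ≡ 211
132^19 ≡ 317
132^22 ≡ 107
132^38 ≡ 348
132^209 ≡ 418
132^418 ≡ 1
Therefore the multiplicative order of 132 modulo 419 is 418.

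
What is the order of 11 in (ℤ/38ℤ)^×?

The order of 11 must divide φ(38) = φ(2)·φ(19) = 1·18 = 18 = 2 · 3^2.
Divisors of 18: 1, 2, 3, 6, 9, 18.
Check 11^d mod 38 for each divisor in increasing order:
11^1 ≡ 11 (mod 38)
11^2 ≡ 7 (mod 38)
11^3 ≡ 1 (mod 38) ✓
Hence ord(11) = 3.

3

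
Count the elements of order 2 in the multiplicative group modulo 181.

φ(181) = 181 − 1 = 180 = 2^2 · 3^2 · 5.
Since (Z/181Z)^× is cyclic of order 180, the number of elements of order d is φ(d) when d | 180 and 0 otherwise.
2 | 180, and φ(2) = 2 − 1 = 1.

1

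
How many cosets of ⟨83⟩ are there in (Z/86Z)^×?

2

By Lagrange's theorem, ord_86(83) divides φ(86) = φ(2)·φ(43) = 1·42 = 42 = 2 · 3 · 7.
Divisors of 42: 1, 2, 3, 6, 7, 14, 21, 42.
Compute 83^d (mod 86) for the divisors d until we hit 1:
83^1 ≡ 83
83^2 ≡ 9
83^3 ≡ 59
83^6 ≡ 41
83^7 ≡ 49
83^14 ≡ 79
83^21 ≡ 1
Thus |⟨83⟩| = ord(83) = 21.
Index = |(Z/86Z)^×| / |⟨83⟩| = 42 / 21 = 2.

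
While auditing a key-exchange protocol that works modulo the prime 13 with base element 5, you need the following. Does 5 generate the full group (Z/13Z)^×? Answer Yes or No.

φ(13) = 13 − 1 = 12 = 2^2 · 3.
It suffices to check that the order of 5 is not a proper divisor of 12: compute 5^(12/q) for q ∈ {2, 3}.
5^6 ≡ 12 (mod 13)  [q = 2: ≢ 1 ✓]
5^4 ≡ 1 (mod 13)  [q = 3: ≡ 1 ✗]
The check at q = 3 fails, so 5 generates a proper subgroup.

No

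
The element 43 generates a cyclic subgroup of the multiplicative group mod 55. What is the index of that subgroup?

10

ord(43) | φ(55) = φ(5·11) = (5−1)·(11−1) = 4·10 = 40 = 2^3 · 5.
Divisors of 40: 1, 2, 4, 5, 8, 10, 20, 40.
Test each divisor d:
43^1 ≡ 43
43^2 ≡ 34
43^4 ≡ 1
So ord_55(43) = 4, hence |⟨43⟩| = 4.
Index = |(Z/55Z)^×| / |⟨43⟩| = 40 / 4 = 10.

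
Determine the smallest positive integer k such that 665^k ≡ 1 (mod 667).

308

By Lagrange's theorem, ord_667(665) divides φ(667) = φ(23·29) = (23−1)·(29−1) = 22·28 = 616 = 2^3 · 7 · 11.
Divisors of 616: 1, 2, 4, 7, 8, 11, 14, 22, 28, 44, 56, 77, 88, 154, 308, 616.
Evaluate successive powers at the divisors of 616:
665^1 ≡ 665 (mod 667)
665^2 ≡ 4 (mod 667)
665^4 ≡ 16 (mod 667)
665^7 ≡ 539 (mod 667)
665^8 ≡ 256 (mod 667)
665^11 ≡ 620 (mod 667)
665^14 ≡ 376 (mod 667)
665^22 ≡ 208 (mod 667)
665^28 ≡ 639 (mod 667)
665^44 ≡ 576 (mod 667)
665^56 ≡ 117 (mod 667)
665^77 ≡ 505 (mod 667)
665^88 ≡ 277 (mod 667)
665^154 ≡ 231 (mod 667)
665^308 ≡ 1 (mod 667) ✓
So ord_667(665) = 308.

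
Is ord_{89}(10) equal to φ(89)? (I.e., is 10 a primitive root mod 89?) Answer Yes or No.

φ(89) = 89 − 1 = 88 = 2^3 · 11.
An element g generates (Z/89Z)^× iff g^(88/q) ≢ 1 (mod 89) for each prime q ∈ {2, 11}.
10^44 ≡ 1 (mod 89)  [q = 2: ≡ 1 ✗]
10^8 ≡ 45 (mod 89)  [q = 11: ≢ 1 ✓]
The check at q = 2 fails, so 10 generates a proper subgroup.

No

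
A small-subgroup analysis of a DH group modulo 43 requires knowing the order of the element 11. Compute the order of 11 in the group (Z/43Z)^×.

7

By Lagrange's theorem, ord_43(11) divides φ(43) = 43 − 1 = 42 = 2 · 3 · 7.
Divisors of 42: 1, 2, 3, 6, 7, 14, 21, 42.
Test each divisor d:
11^1 ≡ 11 (mod 43)
11^2 ≡ 35 (mod 43)
11^3 ≡ 41 (mod 43)
11^6 ≡ 4 (mod 43)
11^7 ≡ 1 (mod 43) ✓
Hence ord(11) = 7.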